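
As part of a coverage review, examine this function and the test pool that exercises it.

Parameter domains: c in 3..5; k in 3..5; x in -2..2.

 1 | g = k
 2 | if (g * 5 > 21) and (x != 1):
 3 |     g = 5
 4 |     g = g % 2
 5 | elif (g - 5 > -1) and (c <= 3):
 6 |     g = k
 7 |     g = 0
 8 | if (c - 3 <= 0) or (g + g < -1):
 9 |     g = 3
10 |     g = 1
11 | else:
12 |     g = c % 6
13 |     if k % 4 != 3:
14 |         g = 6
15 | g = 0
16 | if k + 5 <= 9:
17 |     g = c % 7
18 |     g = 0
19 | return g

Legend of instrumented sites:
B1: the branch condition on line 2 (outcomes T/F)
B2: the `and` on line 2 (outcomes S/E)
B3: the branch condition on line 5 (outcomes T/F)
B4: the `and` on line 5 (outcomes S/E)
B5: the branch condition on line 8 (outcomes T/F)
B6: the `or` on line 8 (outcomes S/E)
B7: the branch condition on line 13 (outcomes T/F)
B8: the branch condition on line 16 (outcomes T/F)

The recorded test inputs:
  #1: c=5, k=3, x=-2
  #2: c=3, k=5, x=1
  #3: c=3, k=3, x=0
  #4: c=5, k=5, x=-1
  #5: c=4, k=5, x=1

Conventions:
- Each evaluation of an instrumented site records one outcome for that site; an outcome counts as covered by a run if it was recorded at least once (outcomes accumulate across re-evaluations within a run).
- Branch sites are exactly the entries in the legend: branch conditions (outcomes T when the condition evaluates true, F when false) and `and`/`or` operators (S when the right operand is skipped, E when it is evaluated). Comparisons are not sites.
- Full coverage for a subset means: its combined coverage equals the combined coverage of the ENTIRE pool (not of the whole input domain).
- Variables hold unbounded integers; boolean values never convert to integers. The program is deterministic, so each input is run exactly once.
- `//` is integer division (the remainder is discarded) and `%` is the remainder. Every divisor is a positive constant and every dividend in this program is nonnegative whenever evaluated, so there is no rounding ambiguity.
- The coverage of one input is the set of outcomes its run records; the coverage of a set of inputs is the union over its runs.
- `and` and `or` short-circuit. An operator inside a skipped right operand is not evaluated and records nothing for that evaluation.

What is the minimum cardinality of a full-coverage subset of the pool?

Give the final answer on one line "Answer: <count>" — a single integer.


input #1, c=5, k=3, x=-2: outcomes B1=F, B2=S, B3=F, B4=S, B5=F, B6=E, B7=F, B8=T
input #2, c=3, k=5, x=1: outcomes B1=F, B2=E, B3=T, B4=E, B5=T, B6=S, B8=F
input #3, c=3, k=3, x=0: outcomes B1=F, B2=S, B3=F, B4=S, B5=T, B6=S, B8=T
input #4, c=5, k=5, x=-1: outcomes B1=T, B2=E, B5=F, B6=E, B7=T, B8=F
input #5, c=4, k=5, x=1: outcomes B1=F, B2=E, B3=F, B4=E, B5=F, B6=E, B7=T, B8=F
union over all inputs: B1=T, B1=F, B2=S, B2=E, B3=T, B3=F, B4=S, B4=E, B5=T, B5=F, B6=S, B6=E, B7=T, B7=F, B8=T, B8=F (16 outcomes)
no size-1 subset reaches all 16 outcomes (best union: 8/16)
no size-2 subset reaches all 16 outcomes (best union: 14/16)
size 3: inputs {1, 2, 4} cover all 16 outcomes, and no lexicographically smaller subset of this size does
Answer: 3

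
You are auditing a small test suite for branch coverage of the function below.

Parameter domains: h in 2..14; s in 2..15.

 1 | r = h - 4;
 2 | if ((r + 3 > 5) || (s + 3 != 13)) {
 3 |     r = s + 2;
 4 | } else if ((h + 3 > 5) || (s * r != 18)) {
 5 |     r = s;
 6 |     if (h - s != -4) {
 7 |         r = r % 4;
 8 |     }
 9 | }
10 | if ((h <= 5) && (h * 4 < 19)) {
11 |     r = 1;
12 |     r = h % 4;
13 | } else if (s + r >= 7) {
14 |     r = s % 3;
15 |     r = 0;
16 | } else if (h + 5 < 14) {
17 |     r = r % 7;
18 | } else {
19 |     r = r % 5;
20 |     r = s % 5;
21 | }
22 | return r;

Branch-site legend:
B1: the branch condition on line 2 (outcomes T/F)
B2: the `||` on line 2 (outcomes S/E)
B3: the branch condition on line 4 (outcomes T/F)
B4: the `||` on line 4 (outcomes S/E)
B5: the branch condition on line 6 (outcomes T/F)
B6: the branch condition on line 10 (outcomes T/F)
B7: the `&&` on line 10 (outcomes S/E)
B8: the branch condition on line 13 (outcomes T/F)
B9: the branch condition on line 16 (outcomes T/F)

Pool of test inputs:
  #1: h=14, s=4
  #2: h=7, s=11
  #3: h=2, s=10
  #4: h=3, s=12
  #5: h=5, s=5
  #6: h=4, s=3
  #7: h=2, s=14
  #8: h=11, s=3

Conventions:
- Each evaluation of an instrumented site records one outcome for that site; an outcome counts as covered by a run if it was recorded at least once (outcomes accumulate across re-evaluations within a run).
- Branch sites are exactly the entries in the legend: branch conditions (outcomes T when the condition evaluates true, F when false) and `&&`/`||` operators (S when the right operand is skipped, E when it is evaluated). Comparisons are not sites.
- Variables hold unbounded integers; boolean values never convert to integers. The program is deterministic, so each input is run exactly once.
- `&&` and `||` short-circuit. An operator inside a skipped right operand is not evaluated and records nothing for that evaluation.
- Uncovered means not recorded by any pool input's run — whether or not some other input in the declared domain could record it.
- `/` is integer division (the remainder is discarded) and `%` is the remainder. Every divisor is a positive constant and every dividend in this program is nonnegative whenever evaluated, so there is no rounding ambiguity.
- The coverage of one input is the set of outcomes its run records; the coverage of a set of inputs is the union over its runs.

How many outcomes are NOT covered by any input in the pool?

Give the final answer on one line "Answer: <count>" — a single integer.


test 1 (h=14, s=4) fires B2->S, B1->T, B7->S, B6->F, B8->T; hits B1=T, B2=S, B6=F, B7=S, B8=T
test 2 (h=7, s=11) fires B2->S, B1->T, B7->S, B6->F, B8->T; hits B1=T, B2=S, B6=F, B7=S, B8=T
test 3 (h=2, s=10) fires B2->E, B1->F, B4->E, B3->T, B5->T, B7->E, B6->T; hits B1=F, B2=E, B3=T, B4=E, B5=T, B6=T, B7=E
test 4 (h=3, s=12) fires B2->E, B1->T, B7->E, B6->T; hits B1=T, B2=E, B6=T, B7=E
test 5 (h=5, s=5) fires B2->E, B1->T, B7->E, B6->F, B8->T; hits B1=T, B2=E, B6=F, B7=E, B8=T
test 6 (h=4, s=3) fires B2->E, B1->T, B7->E, B6->T; hits B1=T, B2=E, B6=T, B7=E
test 7 (h=2, s=14) fires B2->E, B1->T, B7->E, B6->T; hits B1=T, B2=E, B6=T, B7=E
test 8 (h=11, s=3) fires B2->S, B1->T, B7->S, B6->F, B8->T; hits B1=T, B2=S, B6=F, B7=S, B8=T
union over the pool: B1=T, B1=F, B2=S, B2=E, B3=T, B4=E, B5=T, B6=T, B6=F, B7=S, B7=E, B8=T
uncovered (6 of 18): B3=F, B4=S, B5=F, B8=F, B9=T, B9=F
Answer: 6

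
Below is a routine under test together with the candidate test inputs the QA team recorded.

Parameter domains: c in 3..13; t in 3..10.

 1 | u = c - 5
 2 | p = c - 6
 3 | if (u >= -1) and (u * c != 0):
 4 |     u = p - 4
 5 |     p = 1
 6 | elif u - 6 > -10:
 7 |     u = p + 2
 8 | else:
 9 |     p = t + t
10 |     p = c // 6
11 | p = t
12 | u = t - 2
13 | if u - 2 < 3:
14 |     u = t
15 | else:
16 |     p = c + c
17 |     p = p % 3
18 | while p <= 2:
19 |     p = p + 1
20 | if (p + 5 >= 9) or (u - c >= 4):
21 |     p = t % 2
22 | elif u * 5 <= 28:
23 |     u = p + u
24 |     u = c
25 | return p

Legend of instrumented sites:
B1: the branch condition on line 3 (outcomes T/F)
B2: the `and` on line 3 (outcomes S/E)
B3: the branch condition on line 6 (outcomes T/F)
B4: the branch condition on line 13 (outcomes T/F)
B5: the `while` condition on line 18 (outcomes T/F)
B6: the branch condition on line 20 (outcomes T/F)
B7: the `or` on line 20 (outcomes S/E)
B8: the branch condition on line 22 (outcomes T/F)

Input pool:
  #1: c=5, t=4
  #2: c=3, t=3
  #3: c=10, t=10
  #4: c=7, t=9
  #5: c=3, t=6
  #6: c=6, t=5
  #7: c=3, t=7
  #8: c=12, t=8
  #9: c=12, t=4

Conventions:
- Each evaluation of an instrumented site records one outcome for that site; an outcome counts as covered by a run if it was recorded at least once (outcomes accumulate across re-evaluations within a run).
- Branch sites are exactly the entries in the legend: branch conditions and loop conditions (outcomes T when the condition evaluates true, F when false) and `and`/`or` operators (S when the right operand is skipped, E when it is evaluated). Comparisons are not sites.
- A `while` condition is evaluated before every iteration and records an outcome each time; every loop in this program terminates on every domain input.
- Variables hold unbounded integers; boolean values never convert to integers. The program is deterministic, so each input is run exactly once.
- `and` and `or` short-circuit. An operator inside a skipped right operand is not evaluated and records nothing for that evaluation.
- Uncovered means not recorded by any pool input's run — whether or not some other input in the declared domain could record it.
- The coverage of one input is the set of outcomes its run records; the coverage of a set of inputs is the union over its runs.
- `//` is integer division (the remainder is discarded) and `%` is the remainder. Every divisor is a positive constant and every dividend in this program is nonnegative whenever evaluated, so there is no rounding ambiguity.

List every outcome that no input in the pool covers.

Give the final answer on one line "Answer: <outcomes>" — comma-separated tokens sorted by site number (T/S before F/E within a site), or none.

test 1 (c=5, t=4) fires B2->E, B1->F, B3->T, B4->T, B5->F, B7->S, B6->T; hits B1=F, B2=E, B3=T, B4=T, B5=F, B6=T, B7=S
test 2 (c=3, t=3) fires B2->S, B1->F, B3->T, B4->T, B5->F, B7->E, B6->F, B8->T; hits B1=F, B2=S, B3=T, B4=T, B5=F, B6=F, B7=E, B8=T
test 3 (c=10, t=10) fires B2->E, B1->T, B4->F, B5->T, B5->F, B7->E, B6->F, B8->F; hits B1=T, B2=E, B4=F, B5=T, B5=F, B6=F, B7=E, B8=F
test 4 (c=7, t=9) fires B2->E, B1->T, B4->F, B5->T, B5->F, B7->E, B6->F, B8->F; hits B1=T, B2=E, B4=F, B5=T, B5=F, B6=F, B7=E, B8=F
test 5 (c=3, t=6) fires B2->S, B1->F, B3->T, B4->T, B5->F, B7->S, B6->T; hits B1=F, B2=S, B3=T, B4=T, B5=F, B6=T, B7=S
test 6 (c=6, t=5) fires B2->E, B1->T, B4->T, B5->F, B7->S, B6->T; hits B1=T, B2=E, B4=T, B5=F, B6=T, B7=S
test 7 (c=3, t=7) fires B2->S, B1->F, B3->T, B4->F, B5->T, B5->T, B5->T, B5->F, B7->E, B6->F, B8->T; hits B1=F, B2=S, B3=T, B4=F, B5=T, B5=F, B6=F, B7=E, B8=T
test 8 (c=12, t=8) fires B2->E, B1->T, B4->F, B5->T, B5->T, B5->T, B5->F, B7->E, B6->F, B8->F; hits B1=T, B2=E, B4=F, B5=T, B5=F, B6=F, B7=E, B8=F
test 9 (c=12, t=4) fires B2->E, B1->T, B4->T, B5->F, B7->S, B6->T; hits B1=T, B2=E, B4=T, B5=F, B6=T, B7=S
union over the pool: B1=T, B1=F, B2=S, B2=E, B3=T, B4=T, B4=F, B5=T, B5=F, B6=T, B6=F, B7=S, B7=E, B8=T, B8=F
uncovered (1 of 16): B3=F

Answer: B3=F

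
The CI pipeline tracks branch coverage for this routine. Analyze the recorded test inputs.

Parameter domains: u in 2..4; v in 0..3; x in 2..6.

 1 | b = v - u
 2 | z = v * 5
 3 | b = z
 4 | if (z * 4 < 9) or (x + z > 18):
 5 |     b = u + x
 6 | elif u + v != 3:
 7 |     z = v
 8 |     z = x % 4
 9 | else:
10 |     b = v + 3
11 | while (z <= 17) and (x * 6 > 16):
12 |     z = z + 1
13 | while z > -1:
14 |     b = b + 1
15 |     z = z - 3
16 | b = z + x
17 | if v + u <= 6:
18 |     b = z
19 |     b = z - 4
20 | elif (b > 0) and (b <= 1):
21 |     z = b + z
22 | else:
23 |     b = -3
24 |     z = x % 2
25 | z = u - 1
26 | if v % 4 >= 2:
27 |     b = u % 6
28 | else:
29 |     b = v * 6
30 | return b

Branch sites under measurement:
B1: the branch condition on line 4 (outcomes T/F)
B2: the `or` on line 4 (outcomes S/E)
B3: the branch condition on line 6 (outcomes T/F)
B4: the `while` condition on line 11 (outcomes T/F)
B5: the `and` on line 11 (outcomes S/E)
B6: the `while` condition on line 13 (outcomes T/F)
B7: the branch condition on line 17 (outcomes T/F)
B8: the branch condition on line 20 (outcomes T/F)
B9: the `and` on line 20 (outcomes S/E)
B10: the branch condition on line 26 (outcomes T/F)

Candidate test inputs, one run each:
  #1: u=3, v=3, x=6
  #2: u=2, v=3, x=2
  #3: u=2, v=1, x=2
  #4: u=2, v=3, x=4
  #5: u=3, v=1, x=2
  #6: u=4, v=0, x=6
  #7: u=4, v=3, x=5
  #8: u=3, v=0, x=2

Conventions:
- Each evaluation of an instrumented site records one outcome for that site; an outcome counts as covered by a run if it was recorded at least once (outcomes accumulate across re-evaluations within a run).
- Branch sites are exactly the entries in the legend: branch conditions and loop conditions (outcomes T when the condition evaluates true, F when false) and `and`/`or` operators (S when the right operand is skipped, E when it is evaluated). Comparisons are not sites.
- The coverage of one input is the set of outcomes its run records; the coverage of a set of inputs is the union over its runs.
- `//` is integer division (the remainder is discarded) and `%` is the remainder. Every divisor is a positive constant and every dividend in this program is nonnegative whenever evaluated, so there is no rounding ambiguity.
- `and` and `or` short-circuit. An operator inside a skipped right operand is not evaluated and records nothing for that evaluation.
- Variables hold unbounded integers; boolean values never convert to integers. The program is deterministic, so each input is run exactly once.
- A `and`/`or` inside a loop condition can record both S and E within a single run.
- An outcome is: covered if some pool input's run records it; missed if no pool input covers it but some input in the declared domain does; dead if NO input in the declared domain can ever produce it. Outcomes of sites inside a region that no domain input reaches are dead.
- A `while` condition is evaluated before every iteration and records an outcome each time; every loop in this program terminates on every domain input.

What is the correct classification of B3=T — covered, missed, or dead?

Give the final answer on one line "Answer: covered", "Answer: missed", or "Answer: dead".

B3=T is recorded by pool input(s) 2, 5 -> covered

Answer: covered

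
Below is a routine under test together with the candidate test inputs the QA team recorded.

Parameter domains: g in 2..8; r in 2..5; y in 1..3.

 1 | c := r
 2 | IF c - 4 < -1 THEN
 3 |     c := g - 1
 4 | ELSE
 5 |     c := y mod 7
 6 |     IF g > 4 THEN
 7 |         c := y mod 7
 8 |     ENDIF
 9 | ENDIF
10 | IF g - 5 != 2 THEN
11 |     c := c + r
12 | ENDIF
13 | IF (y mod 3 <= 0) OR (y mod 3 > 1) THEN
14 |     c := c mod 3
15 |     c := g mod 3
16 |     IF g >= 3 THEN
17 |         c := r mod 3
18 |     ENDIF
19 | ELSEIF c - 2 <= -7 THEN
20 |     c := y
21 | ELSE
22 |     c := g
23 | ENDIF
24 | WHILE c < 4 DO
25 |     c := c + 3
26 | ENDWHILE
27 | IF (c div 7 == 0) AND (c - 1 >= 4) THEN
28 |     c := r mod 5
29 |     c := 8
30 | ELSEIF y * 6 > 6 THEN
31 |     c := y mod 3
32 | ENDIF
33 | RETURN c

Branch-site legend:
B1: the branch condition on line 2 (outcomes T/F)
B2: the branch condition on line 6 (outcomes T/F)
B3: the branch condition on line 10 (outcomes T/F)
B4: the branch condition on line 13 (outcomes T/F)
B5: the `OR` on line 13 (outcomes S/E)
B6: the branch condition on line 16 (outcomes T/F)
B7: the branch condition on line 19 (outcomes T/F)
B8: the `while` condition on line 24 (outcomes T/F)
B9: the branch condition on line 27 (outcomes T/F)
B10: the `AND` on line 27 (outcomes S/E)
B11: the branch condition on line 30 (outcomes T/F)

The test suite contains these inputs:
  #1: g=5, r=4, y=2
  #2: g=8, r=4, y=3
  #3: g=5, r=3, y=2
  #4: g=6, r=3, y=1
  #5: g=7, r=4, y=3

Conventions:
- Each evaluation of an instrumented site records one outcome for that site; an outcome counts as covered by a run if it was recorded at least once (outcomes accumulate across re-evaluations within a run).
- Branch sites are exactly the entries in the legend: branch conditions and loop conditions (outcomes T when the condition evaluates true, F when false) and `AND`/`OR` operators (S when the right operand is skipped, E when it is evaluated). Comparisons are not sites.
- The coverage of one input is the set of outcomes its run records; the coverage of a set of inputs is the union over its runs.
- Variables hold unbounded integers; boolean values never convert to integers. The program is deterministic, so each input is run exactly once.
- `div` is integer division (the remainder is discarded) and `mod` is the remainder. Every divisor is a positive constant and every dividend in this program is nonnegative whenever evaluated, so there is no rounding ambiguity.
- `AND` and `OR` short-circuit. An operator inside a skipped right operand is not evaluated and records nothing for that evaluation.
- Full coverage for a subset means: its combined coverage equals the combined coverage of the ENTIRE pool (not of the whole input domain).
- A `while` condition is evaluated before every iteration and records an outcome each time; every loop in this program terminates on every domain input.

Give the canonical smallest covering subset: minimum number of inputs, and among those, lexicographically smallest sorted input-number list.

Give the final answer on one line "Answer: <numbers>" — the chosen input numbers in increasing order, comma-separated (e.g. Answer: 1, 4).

input #1, g=5, r=4, y=2: events B1->F, B2->T, B3->T, B5->E, B4->T, B6->T, B8->T, B8->F, B10->E, B9->F, B11->T; outcomes B1=F, B2=T, B3=T, B4=T, B5=E, B6=T, B8=T, B8=F, B9=F, B10=E, B11=T
input #2, g=8, r=4, y=3: events B1->F, B2->T, B3->T, B5->S, B4->T, B6->T, B8->T, B8->F, B10->E, B9->F, B11->T; outcomes B1=F, B2=T, B3=T, B4=T, B5=S, B6=T, B8=T, B8=F, B9=F, B10=E, B11=T
input #3, g=5, r=3, y=2: events B1->F, B2->T, B3->T, B5->E, B4->T, B6->T, B8->T, B8->T, B8->F, B10->E, B9->T; outcomes B1=F, B2=T, B3=T, B4=T, B5=E, B6=T, B8=T, B8=F, B9=T, B10=E
input #4, g=6, r=3, y=1: events B1->F, B2->T, B3->T, B5->E, B4->F, B7->F, B8->F, B10->E, B9->T; outcomes B1=F, B2=T, B3=T, B4=F, B5=E, B7=F, B8=F, B9=T, B10=E
input #5, g=7, r=4, y=3: events B1->F, B2->T, B3->F, B5->S, B4->T, B6->T, B8->T, B8->F, B10->E, B9->F, B11->T; outcomes B1=F, B2=T, B3=F, B4=T, B5=S, B6=T, B8=T, B8=F, B9=F, B10=E, B11=T
the full pool covers 16 outcomes: B1=F, B2=T, B3=T, B3=F, B4=T, B4=F, B5=S, B5=E, B6=T, B7=F, B8=T, B8=F, B9=T, B9=F, B10=E, B11=T
size 1 is not enough: best union over all size-1 subsets is 11/16
size 2: inputs {4, 5} cover all 16 outcomes, and no lexicographically smaller subset of this size does

Answer: 4, 5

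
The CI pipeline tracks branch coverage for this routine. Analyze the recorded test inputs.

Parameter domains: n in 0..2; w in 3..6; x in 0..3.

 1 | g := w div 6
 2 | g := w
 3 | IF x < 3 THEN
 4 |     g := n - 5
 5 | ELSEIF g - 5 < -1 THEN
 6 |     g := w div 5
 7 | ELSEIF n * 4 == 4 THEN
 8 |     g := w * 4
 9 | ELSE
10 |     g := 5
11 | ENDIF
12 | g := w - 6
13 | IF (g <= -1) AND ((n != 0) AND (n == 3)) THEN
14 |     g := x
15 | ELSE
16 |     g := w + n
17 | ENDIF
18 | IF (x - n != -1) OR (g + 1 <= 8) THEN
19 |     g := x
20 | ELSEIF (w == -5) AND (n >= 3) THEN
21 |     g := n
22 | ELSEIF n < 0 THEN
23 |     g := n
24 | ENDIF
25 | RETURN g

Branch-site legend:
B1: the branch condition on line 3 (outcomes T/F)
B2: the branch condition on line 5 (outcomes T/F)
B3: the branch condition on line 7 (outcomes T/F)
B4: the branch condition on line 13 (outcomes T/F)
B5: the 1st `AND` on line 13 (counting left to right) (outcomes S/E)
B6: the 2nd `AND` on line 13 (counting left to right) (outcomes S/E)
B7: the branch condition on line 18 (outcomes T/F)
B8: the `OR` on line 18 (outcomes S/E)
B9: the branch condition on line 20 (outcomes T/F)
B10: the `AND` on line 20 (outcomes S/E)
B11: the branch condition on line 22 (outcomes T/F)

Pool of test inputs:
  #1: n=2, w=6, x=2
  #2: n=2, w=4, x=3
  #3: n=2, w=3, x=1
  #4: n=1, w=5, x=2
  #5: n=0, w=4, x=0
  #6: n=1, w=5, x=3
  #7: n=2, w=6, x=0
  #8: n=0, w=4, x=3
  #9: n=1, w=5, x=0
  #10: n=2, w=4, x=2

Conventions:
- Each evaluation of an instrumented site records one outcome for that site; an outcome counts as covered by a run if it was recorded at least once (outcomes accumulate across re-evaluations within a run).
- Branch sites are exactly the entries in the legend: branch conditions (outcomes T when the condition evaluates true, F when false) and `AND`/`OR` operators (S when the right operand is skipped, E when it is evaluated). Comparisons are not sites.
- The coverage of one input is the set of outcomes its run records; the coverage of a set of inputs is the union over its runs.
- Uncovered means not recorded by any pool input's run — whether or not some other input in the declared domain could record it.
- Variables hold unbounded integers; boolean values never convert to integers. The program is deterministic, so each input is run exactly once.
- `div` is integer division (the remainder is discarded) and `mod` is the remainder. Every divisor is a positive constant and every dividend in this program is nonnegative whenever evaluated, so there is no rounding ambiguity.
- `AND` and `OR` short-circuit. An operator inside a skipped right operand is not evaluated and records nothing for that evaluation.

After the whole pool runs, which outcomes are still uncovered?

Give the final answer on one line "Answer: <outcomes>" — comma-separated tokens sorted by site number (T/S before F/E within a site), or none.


input #1, n=2, w=6, x=2: outcomes B1=T, B4=F, B5=S, B7=T, B8=S
input #2, n=2, w=4, x=3: outcomes B1=F, B2=F, B3=F, B4=F, B5=E, B6=E, B7=T, B8=S
input #3, n=2, w=3, x=1: outcomes B1=T, B4=F, B5=E, B6=E, B7=T, B8=E
input #4, n=1, w=5, x=2: outcomes B1=T, B4=F, B5=E, B6=E, B7=T, B8=S
input #5, n=0, w=4, x=0: outcomes B1=T, B4=F, B5=E, B6=S, B7=T, B8=S
input #6, n=1, w=5, x=3: outcomes B1=F, B2=F, B3=T, B4=F, B5=E, B6=E, B7=T, B8=S
input #7, n=2, w=6, x=0: outcomes B1=T, B4=F, B5=S, B7=T, B8=S
input #8, n=0, w=4, x=3: outcomes B1=F, B2=F, B3=F, B4=F, B5=E, B6=S, B7=T, B8=S
input #9, n=1, w=5, x=0: outcomes B1=T, B4=F, B5=E, B6=E, B7=T, B8=E
input #10, n=2, w=4, x=2: outcomes B1=T, B4=F, B5=E, B6=E, B7=T, B8=S
union over the pool: B1=T, B1=F, B2=F, B3=T, B3=F, B4=F, B5=S, B5=E, B6=S, B6=E, B7=T, B8=S, B8=E
uncovered (9 of 22): B2=T, B4=T, B7=F, B9=T, B9=F, B10=S, B10=E, B11=T, B11=F
Answer: B2=T, B4=T, B7=F, B9=T, B9=F, B10=S, B10=E, B11=T, B11=F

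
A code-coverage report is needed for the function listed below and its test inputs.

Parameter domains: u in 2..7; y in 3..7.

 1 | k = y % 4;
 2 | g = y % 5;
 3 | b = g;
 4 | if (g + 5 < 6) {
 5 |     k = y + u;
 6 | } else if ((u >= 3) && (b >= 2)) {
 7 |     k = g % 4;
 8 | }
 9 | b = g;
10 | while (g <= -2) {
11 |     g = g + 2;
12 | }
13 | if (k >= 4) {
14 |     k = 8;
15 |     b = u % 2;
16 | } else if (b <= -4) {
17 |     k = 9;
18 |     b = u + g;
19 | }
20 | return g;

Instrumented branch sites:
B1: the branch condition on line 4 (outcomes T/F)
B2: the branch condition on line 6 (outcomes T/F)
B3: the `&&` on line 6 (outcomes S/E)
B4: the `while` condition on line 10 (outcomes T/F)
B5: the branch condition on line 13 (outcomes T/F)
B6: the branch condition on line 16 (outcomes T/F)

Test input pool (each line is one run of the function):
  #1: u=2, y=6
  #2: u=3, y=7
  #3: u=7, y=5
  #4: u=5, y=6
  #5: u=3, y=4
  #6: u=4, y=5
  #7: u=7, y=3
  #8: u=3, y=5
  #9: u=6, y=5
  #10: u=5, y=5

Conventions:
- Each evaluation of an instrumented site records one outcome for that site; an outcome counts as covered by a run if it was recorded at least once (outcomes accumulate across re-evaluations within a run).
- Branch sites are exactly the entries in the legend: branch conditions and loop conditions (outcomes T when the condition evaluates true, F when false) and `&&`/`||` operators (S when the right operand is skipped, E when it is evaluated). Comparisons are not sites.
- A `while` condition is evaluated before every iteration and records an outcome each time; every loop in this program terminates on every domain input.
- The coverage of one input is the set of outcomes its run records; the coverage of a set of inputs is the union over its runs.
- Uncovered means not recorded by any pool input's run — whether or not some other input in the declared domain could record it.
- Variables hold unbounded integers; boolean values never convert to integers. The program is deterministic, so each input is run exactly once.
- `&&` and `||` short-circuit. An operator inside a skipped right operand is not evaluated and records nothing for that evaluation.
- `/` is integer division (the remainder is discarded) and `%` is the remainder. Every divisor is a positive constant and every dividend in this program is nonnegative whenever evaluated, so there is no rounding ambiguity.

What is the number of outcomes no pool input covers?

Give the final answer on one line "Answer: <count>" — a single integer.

#1 (u=2, y=6) -> B1->F, B3->S, B2->F, B4->F, B5->F, B6->F; covered: B1=F, B2=F, B3=S, B4=F, B5=F, B6=F
#2 (u=3, y=7) -> B1->F, B3->E, B2->T, B4->F, B5->F, B6->F; covered: B1=F, B2=T, B3=E, B4=F, B5=F, B6=F
#3 (u=7, y=5) -> B1->T, B4->F, B5->T; covered: B1=T, B4=F, B5=T
#4 (u=5, y=6) -> B1->F, B3->E, B2->F, B4->F, B5->F, B6->F; covered: B1=F, B2=F, B3=E, B4=F, B5=F, B6=F
#5 (u=3, y=4) -> B1->F, B3->E, B2->T, B4->F, B5->F, B6->F; covered: B1=F, B2=T, B3=E, B4=F, B5=F, B6=F
#6 (u=4, y=5) -> B1->T, B4->F, B5->T; covered: B1=T, B4=F, B5=T
#7 (u=7, y=3) -> B1->F, B3->E, B2->T, B4->F, B5->F, B6->F; covered: B1=F, B2=T, B3=E, B4=F, B5=F, B6=F
#8 (u=3, y=5) -> B1->T, B4->F, B5->T; covered: B1=T, B4=F, B5=T
#9 (u=6, y=5) -> B1->T, B4->F, B5->T; covered: B1=T, B4=F, B5=T
#10 (u=5, y=5) -> B1->T, B4->F, B5->T; covered: B1=T, B4=F, B5=T
union over the pool: B1=T, B1=F, B2=T, B2=F, B3=S, B3=E, B4=F, B5=T, B5=F, B6=F
uncovered (2 of 12): B4=T, B6=T

Answer: 2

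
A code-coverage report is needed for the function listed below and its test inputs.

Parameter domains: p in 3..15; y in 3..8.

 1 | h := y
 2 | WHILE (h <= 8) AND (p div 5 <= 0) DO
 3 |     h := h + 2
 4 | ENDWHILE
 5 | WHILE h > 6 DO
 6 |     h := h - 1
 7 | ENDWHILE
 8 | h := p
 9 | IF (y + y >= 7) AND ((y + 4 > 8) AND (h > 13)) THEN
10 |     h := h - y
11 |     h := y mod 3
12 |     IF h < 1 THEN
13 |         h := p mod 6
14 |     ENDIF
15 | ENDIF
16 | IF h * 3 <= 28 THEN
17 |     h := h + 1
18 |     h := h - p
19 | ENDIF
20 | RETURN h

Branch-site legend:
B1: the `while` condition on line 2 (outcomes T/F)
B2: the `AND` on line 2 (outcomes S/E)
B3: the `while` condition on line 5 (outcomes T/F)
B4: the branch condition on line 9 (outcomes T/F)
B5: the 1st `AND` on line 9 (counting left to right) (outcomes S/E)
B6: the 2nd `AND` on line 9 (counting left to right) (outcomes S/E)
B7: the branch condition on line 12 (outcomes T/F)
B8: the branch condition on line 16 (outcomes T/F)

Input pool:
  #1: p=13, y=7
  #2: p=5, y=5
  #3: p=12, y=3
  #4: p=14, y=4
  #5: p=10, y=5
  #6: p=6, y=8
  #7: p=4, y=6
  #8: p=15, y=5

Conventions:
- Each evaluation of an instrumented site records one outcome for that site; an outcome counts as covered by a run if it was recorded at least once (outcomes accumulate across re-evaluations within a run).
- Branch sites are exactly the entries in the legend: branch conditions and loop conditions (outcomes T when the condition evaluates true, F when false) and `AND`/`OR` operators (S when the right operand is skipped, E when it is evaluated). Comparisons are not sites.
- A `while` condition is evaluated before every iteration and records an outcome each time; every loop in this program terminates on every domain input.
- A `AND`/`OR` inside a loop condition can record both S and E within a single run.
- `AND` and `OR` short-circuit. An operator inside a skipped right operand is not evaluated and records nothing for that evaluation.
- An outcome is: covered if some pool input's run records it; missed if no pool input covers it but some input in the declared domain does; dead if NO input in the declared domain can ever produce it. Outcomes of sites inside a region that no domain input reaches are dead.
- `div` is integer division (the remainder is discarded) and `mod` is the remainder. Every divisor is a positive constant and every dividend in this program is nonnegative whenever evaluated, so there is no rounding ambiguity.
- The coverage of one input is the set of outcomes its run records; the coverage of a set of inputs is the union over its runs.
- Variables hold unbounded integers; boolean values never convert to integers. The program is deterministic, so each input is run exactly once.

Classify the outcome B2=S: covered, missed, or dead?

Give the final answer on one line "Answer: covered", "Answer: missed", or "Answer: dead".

B2=S is recorded by pool input(s) 7 -> covered

Answer: covered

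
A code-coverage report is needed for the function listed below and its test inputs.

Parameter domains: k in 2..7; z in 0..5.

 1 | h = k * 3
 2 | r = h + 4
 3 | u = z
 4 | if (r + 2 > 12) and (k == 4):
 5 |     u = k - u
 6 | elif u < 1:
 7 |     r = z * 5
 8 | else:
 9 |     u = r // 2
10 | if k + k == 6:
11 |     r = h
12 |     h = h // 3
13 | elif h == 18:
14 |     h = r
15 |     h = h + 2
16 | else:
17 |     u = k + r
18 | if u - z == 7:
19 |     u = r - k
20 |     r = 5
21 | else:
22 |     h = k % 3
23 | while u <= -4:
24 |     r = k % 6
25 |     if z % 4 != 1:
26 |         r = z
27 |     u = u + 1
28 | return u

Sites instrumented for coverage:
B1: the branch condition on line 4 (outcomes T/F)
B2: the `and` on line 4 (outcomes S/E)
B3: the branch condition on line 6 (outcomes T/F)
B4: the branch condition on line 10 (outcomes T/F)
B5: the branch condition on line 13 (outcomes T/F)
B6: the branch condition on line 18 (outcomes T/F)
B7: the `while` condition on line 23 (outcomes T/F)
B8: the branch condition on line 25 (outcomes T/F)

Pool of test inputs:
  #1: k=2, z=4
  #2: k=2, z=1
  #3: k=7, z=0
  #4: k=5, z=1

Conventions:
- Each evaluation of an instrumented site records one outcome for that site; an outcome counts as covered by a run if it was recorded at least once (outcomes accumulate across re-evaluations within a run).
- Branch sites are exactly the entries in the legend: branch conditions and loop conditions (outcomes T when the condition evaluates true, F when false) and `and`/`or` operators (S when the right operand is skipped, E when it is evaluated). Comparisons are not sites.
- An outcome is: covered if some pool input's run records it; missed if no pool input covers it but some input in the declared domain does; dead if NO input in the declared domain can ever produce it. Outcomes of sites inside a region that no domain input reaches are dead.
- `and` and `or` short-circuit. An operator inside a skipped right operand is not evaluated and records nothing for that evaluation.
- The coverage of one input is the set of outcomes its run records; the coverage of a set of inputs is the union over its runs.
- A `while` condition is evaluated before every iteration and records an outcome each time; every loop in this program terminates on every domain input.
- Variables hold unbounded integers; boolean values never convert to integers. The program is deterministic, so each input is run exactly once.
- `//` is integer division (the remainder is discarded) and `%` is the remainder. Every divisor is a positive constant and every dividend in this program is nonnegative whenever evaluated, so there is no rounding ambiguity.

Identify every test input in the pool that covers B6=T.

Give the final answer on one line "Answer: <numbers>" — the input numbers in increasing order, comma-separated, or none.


input #1 (k=2, z=4): never hits B6=T
input #2 (k=2, z=1): never hits B6=T
input #3 (k=7, z=0): hits B6=T
input #4 (k=5, z=1): never hits B6=T
Answer: 3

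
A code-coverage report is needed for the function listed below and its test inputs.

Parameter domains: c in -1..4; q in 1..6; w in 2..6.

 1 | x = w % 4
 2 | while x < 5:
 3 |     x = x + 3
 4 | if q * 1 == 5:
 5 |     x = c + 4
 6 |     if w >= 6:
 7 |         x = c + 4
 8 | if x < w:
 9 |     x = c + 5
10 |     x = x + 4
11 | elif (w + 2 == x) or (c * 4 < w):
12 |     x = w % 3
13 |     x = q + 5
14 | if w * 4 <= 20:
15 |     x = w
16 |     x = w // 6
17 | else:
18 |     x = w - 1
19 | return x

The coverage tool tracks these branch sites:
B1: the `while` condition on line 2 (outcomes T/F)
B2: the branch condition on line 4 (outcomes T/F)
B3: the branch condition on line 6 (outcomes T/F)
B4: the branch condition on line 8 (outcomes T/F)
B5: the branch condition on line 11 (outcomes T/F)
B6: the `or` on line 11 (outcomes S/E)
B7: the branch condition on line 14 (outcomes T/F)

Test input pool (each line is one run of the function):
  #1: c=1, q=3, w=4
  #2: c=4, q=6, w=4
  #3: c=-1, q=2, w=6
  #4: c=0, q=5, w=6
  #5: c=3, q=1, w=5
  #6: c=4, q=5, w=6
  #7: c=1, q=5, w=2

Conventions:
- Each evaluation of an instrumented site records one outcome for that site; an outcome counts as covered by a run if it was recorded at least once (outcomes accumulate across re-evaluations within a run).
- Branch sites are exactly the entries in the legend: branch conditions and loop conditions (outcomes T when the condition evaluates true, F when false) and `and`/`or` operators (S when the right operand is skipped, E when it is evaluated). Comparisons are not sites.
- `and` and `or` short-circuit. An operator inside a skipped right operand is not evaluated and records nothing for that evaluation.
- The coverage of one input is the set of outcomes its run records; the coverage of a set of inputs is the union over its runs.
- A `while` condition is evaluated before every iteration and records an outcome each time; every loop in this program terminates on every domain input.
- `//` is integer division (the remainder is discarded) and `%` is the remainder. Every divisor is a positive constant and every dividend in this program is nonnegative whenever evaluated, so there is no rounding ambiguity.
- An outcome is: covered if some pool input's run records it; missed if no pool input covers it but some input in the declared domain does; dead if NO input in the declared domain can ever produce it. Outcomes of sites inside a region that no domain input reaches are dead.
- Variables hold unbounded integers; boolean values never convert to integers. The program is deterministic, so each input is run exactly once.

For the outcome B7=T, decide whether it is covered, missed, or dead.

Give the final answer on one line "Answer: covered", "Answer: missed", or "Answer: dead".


B7=T is recorded by pool input(s) 1, 2, 5, 7 -> covered
Answer: covered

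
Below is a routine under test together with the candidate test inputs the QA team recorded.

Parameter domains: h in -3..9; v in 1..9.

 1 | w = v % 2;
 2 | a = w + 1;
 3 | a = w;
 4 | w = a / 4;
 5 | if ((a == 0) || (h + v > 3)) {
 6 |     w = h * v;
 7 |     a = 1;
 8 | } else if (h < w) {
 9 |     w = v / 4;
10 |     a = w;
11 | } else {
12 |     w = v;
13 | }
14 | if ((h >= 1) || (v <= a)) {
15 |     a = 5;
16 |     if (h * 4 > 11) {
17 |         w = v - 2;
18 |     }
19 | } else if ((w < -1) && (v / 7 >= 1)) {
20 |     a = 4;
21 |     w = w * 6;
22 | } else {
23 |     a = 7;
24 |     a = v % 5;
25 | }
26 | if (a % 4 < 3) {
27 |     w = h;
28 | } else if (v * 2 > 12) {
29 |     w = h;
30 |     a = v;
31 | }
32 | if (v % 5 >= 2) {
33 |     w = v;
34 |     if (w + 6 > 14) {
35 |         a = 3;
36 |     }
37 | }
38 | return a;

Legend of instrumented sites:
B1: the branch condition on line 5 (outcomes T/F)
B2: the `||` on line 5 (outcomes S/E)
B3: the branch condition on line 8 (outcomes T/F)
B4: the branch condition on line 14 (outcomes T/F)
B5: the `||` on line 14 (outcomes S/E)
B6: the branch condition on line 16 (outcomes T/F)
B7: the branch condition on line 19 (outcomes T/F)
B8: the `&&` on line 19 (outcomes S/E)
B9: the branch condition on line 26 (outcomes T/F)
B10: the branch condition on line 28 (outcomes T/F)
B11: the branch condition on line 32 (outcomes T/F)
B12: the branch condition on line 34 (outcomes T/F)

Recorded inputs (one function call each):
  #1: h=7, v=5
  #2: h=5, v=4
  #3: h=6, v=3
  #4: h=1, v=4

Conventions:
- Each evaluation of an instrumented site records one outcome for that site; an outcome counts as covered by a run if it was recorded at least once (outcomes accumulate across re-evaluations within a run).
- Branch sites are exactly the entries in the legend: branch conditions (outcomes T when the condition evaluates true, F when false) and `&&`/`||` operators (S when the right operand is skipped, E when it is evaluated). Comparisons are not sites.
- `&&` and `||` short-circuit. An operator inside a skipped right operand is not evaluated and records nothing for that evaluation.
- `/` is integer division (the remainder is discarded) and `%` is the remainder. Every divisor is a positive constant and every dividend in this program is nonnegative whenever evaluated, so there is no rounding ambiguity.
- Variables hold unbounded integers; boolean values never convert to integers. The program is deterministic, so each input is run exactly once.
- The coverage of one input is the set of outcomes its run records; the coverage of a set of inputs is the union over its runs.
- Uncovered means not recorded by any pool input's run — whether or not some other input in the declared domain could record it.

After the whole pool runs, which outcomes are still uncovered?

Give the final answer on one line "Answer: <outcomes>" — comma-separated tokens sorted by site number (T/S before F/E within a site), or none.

#1 (h=7, v=5) -> covered: B1=T, B2=E, B4=T, B5=S, B6=T, B9=T, B11=F
#2 (h=5, v=4) -> covered: B1=T, B2=S, B4=T, B5=S, B6=T, B9=T, B11=T, B12=F
#3 (h=6, v=3) -> covered: B1=T, B2=E, B4=T, B5=S, B6=T, B9=T, B11=T, B12=F
#4 (h=1, v=4) -> covered: B1=T, B2=S, B4=T, B5=S, B6=F, B9=T, B11=T, B12=F
union over the pool: B1=T, B2=S, B2=E, B4=T, B5=S, B6=T, B6=F, B9=T, B11=T, B11=F, B12=F
uncovered (13 of 24): B1=F, B3=T, B3=F, B4=F, B5=E, B7=T, B7=F, B8=S, B8=E, B9=F, B10=T, B10=F, B12=T

Answer: B1=F, B3=T, B3=F, B4=F, B5=E, B7=T, B7=F, B8=S, B8=E, B9=F, B10=T, B10=F, B12=T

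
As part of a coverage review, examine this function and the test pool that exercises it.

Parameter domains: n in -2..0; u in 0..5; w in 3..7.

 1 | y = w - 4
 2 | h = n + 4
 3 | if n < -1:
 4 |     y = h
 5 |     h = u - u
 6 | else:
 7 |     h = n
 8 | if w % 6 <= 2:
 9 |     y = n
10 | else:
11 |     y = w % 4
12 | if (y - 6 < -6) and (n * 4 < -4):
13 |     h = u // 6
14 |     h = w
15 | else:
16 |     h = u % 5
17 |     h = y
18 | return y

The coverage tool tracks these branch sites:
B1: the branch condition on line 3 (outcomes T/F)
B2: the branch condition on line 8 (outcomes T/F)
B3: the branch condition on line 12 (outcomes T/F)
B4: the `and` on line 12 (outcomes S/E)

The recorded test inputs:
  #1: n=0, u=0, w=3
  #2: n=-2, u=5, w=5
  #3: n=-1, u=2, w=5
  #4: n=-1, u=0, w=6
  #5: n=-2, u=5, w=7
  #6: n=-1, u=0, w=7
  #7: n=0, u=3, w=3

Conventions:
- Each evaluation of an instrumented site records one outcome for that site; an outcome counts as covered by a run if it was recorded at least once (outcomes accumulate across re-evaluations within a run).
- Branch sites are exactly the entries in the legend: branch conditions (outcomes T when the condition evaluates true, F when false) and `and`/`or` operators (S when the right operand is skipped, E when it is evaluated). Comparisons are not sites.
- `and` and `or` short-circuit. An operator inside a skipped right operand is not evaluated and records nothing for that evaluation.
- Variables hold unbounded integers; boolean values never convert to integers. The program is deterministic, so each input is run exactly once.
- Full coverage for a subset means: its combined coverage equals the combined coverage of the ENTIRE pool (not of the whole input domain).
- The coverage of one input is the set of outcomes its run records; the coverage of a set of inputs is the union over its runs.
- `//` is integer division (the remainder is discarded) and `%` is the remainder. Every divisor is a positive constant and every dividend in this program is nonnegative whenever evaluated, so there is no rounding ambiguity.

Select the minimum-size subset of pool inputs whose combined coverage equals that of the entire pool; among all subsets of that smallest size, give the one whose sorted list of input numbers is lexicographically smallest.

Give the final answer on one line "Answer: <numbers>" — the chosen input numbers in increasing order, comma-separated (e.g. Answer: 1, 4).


input #1 (n=0, u=0, w=3): events B1->F, B2->F, B4->S, B3->F; covers B1=F, B2=F, B3=F, B4=S
input #2 (n=-2, u=5, w=5): events B1->T, B2->F, B4->S, B3->F; covers B1=T, B2=F, B3=F, B4=S
input #3 (n=-1, u=2, w=5): events B1->F, B2->F, B4->S, B3->F; covers B1=F, B2=F, B3=F, B4=S
input #4 (n=-1, u=0, w=6): events B1->F, B2->T, B4->E, B3->F; covers B1=F, B2=T, B3=F, B4=E
input #5 (n=-2, u=5, w=7): events B1->T, B2->T, B4->E, B3->T; covers B1=T, B2=T, B3=T, B4=E
input #6 (n=-1, u=0, w=7): events B1->F, B2->T, B4->E, B3->F; covers B1=F, B2=T, B3=F, B4=E
input #7 (n=0, u=3, w=3): events B1->F, B2->F, B4->S, B3->F; covers B1=F, B2=F, B3=F, B4=S
pool-wide coverage (8 outcomes): B1=T, B1=F, B2=T, B2=F, B3=T, B3=F, B4=S, B4=E
no size-1 subset reaches all 8 outcomes (best union: 4/8)
size 2: inputs {1, 5} cover all 8 outcomes, and no lexicographically smaller subset of this size does
Answer: 1, 5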